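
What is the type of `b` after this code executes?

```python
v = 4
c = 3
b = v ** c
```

int ** positive int returns int (4 ** 3 = 64)

int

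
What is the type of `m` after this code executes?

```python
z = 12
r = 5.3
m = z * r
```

int * float returns float (12 * 5.3 = 63.6)

float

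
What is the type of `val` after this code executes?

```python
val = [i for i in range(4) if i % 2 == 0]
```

A list comprehension [...] produces a list

list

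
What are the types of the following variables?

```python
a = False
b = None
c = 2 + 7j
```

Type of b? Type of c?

b is NoneType; c is complex

NoneType, complex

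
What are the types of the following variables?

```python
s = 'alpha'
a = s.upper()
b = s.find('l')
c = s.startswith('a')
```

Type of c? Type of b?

str.startswith() returns bool; str.find() returns int

bool, int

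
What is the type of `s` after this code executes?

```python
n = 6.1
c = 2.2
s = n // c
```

float // float returns float (floor division preserves float type)

float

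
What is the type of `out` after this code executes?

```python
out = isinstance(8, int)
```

isinstance() returns bool

bool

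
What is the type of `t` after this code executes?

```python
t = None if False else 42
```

Ternary: condition is False, else branch (42) taken → int

int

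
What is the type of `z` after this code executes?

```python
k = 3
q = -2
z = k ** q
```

int ** negative int returns float

float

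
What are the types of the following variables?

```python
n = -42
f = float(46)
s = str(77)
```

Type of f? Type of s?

f is float; s is str

float, str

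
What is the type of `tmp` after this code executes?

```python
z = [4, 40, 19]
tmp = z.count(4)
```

list.count() returns int

int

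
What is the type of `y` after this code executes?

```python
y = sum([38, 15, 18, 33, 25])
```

sum() of ints returns int

int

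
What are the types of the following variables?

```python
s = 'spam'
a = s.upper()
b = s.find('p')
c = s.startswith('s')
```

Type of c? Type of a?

str.startswith() returns bool; str.upper() returns str

bool, str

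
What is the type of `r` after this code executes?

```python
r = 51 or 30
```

'or' returns the first truthy value (51, which is int)

int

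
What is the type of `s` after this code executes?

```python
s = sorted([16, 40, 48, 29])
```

sorted() always returns list

list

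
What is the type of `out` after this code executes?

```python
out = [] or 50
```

'or' returns first truthy value (50, which is int)

int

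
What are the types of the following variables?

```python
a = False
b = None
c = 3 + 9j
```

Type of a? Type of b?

a is bool; b is NoneType

bool, NoneType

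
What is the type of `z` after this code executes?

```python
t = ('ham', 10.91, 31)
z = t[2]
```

Index 2 of tuple is 31 which is int

int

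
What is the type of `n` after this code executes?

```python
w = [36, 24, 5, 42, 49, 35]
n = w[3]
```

Indexing a list of ints returns int (w[3] = 42)

int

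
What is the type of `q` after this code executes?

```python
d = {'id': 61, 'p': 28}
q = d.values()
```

.values() returns a dict_values view object

dict_values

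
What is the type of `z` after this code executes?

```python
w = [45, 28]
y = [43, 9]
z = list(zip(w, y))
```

list(zip(...)) returns a list of tuples

list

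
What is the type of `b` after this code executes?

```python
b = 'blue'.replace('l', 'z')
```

str.replace() returns str

str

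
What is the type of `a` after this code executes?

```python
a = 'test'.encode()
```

str.encode() returns bytes

bytes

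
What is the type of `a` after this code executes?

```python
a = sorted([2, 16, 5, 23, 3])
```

sorted() always returns list

list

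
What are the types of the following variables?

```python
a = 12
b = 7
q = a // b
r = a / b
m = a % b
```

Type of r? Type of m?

int / int returns float; int % int returns int

float, int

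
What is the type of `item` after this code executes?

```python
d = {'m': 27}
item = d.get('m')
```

dict.get() returns the value (int) when key is found

int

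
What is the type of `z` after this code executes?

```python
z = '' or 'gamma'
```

'or' returns first truthy value ('gamma', which is str)

str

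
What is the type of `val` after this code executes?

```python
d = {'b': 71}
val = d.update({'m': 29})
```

dict.update() returns None

NoneType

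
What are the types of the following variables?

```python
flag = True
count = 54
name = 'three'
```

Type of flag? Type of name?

flag is bool; name is str

bool, str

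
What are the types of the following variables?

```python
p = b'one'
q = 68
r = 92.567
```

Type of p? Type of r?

p is bytes; r is float

bytes, float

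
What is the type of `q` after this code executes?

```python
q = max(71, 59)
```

max() of ints returns int

int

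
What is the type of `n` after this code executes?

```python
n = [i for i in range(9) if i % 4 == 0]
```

A list comprehension [...] produces a list

list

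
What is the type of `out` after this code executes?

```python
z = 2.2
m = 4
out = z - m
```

float - int returns float (2.2 - 4 = -1.8)

float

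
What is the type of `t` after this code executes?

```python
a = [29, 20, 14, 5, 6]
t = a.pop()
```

list.pop() returns the popped element (int here)

int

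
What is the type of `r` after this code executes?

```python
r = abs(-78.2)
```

abs() of float returns float

float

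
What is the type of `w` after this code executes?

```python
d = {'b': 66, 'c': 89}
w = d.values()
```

.values() returns a dict_values view object

dict_values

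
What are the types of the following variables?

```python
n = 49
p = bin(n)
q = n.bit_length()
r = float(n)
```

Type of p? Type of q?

bin() returns str; int.bit_length() returns int

str, int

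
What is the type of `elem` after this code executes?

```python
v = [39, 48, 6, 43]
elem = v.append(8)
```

list.append() returns None (mutates in place)

NoneType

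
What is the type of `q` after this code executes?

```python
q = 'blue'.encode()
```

str.encode() returns bytes

bytes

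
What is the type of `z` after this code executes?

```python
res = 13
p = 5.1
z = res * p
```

int * float returns float (13 * 5.1 = 66.3)

float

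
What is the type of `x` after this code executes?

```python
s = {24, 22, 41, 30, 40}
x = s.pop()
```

Popping from a set of ints returns int

int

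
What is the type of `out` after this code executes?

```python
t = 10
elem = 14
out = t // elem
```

int // int returns int (10 // 14 = 0)

int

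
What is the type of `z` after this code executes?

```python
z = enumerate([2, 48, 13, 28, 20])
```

enumerate() returns an enumerate iterator object

enumerate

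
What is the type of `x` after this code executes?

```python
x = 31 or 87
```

'or' returns the first truthy value (31, which is int)

int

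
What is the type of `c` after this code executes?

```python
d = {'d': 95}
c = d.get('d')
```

dict.get() returns the value (int) when key is found

int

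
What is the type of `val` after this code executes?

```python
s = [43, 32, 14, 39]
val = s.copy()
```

list.copy() returns list

list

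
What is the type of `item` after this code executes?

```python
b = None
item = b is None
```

'is' comparison returns bool

bool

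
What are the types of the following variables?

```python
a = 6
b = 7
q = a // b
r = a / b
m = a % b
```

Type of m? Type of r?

int % int returns int; int / int returns float

int, float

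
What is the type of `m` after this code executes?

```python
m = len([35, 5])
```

len() always returns int

int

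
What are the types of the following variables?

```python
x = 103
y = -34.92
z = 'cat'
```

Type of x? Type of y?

x is int; y is float

int, float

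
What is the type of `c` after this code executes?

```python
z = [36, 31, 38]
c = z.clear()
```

list.clear() returns None

NoneType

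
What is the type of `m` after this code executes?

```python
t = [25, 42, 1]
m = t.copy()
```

list.copy() returns list

list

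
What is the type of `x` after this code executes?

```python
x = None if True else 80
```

Ternary: condition is True, if branch (None) taken → NoneType

NoneType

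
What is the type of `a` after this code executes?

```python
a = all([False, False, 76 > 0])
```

all() returns bool

bool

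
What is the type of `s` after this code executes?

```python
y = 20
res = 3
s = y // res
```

int // int returns int (20 // 3 = 6)

int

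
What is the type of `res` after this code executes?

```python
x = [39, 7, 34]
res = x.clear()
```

list.clear() returns None

NoneType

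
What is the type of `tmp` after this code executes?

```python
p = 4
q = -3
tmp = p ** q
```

int ** negative int returns float

float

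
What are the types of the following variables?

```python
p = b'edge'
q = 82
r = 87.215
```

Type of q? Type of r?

q is int; r is float

int, float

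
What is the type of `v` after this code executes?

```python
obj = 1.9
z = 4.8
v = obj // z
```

float // float returns float (floor division preserves float type)

float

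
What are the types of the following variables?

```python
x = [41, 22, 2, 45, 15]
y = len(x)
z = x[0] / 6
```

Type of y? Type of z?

len() returns int; int / int returns float

int, float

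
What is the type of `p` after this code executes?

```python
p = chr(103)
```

chr() returns str (single character)

str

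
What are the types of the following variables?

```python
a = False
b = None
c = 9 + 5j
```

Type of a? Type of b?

a is bool; b is NoneType

bool, NoneType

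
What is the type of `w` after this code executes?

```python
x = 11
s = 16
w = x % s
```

int % int returns int (11 % 16 = 11)

int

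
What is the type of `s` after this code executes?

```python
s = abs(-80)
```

abs() of int returns int

int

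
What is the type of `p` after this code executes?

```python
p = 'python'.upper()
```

str.upper() returns str

str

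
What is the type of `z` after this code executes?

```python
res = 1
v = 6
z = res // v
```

int // int returns int (1 // 6 = 0)

int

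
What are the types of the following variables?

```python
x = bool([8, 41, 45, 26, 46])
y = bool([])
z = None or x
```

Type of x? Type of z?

bool() returns bool; None or <bool> returns the bool

bool, bool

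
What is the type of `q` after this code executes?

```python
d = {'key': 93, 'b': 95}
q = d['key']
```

Accessing dict[str, int] with key 'key' returns int value 93

int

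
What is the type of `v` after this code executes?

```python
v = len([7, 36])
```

len() always returns int

int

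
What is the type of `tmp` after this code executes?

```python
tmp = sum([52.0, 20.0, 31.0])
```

sum() of floats returns float

float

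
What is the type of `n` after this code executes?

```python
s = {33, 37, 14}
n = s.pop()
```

Popping from a set of ints returns int

int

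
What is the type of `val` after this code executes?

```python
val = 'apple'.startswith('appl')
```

str.startswith() returns bool

bool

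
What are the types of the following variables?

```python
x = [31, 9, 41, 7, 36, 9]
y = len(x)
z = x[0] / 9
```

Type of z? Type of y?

int / int returns float; len() returns int

float, int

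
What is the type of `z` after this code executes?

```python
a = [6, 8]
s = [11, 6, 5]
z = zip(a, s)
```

zip() returns a zip iterator object

zip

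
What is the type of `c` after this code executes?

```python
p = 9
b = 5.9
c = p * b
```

int * float returns float (9 * 5.9 = 53.1)

float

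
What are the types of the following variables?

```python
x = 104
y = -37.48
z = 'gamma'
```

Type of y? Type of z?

y is float; z is str

float, str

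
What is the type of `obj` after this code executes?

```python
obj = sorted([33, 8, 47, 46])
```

sorted() always returns list

list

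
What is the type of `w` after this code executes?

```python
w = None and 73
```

'and' returns first falsy value (None)

NoneType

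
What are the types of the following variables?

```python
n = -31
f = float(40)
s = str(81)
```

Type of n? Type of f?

n is int; f is float

int, float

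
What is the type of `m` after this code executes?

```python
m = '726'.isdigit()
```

str.isdigit() returns bool

bool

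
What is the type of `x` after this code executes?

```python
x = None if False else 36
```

Ternary: condition is False, else branch (36) taken → int

int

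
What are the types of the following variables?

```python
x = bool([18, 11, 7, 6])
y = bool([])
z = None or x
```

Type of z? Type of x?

None or <bool> returns the bool; bool() returns bool

bool, bool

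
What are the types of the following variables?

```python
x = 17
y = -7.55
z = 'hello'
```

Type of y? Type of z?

y is float; z is str

float, str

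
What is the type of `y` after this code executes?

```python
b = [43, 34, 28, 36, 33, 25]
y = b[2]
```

Indexing a list of ints returns int (b[2] = 28)

int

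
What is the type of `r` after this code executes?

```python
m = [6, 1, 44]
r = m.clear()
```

list.clear() returns None

NoneType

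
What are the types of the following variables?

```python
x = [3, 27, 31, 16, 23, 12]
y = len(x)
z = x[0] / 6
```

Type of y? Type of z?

len() returns int; int / int returns float

int, float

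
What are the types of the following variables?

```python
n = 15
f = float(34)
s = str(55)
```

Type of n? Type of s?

n is int; s is str

int, str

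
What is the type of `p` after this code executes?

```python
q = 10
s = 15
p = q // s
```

int // int returns int (10 // 15 = 0)

int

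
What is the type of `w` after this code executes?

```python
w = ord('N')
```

ord() returns int (Unicode code point)

int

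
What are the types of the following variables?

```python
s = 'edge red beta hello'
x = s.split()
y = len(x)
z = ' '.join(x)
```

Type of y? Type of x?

len() returns int; str.split() returns list

int, list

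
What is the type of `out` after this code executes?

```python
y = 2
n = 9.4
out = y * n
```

int * float returns float (2 * 9.4 = 18.8)

float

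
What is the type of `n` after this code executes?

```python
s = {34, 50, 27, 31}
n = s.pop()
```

Popping from a set of ints returns int

int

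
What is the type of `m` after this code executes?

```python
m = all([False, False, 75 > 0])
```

all() returns bool

bool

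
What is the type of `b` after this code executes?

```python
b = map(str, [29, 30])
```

map() returns a map iterator object

map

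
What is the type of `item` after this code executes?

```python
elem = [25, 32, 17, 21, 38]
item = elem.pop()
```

list.pop() returns the popped element (int here)

int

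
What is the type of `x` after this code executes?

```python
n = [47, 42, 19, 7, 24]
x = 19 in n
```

'in' operator returns bool

bool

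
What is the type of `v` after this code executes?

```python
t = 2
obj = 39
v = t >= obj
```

Comparison operators return bool

bool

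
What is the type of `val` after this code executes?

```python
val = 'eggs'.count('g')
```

str.count() returns int

int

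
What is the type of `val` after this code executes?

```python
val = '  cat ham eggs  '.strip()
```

str.strip() returns str

str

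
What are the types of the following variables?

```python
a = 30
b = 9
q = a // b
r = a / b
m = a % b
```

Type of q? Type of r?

int // int returns int; int / int returns float

int, float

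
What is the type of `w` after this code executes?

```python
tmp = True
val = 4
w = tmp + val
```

bool + int returns int (True is 1, so 1 + 4 = 5)

int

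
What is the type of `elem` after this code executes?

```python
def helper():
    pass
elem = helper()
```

A function with no return statement returns None

NoneType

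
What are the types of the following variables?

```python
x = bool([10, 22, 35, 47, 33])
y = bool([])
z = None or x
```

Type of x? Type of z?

bool() returns bool; None or <bool> returns the bool

bool, bool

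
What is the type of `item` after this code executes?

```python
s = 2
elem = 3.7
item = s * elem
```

int * float returns float (2 * 3.7 = 7.4)

float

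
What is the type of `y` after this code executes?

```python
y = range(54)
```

range() returns a range object

range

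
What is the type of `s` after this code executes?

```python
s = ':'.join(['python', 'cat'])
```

str.join() returns str

str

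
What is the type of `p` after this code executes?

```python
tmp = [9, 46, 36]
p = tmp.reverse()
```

list.reverse() returns None

NoneType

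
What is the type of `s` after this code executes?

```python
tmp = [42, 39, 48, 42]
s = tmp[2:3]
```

Slicing a list always returns a list

list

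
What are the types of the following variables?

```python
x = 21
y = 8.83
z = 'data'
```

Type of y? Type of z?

y is float; z is str

float, str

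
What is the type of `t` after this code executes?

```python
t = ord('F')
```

ord() returns int (Unicode code point)

int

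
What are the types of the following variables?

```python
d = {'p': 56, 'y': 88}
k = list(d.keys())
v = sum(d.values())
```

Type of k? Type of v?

list(...) returns list; sum of int values returns int

list, int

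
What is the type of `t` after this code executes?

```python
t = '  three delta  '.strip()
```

str.strip() returns str

str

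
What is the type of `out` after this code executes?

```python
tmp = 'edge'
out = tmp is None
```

'is' comparison returns bool

bool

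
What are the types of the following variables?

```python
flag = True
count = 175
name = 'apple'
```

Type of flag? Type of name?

flag is bool; name is str

bool, str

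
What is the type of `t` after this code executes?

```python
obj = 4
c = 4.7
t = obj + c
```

int + float returns float (4 + 4.7 = 8.7)

float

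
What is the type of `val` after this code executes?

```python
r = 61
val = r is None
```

'is' comparison returns bool

bool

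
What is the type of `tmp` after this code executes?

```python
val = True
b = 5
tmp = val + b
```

bool + int returns int (True is 1, so 1 + 5 = 6)

int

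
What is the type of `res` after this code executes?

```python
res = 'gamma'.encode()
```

str.encode() returns bytes

bytes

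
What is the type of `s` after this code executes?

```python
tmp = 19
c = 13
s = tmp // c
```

int // int returns int (19 // 13 = 1)

int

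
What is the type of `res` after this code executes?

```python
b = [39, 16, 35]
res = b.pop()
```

list.pop() returns the popped element (int here)

int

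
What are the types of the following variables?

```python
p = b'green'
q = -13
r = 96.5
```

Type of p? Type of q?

p is bytes; q is int

bytes, int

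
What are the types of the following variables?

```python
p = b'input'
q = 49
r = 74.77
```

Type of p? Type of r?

p is bytes; r is float

bytes, float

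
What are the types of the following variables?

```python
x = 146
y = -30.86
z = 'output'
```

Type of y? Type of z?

y is float; z is str

float, str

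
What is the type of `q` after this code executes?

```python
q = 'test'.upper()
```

str.upper() returns str

str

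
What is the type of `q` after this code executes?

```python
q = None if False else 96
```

Ternary: condition is False, else branch (96) taken → int

int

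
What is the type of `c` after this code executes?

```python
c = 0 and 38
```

'and' returns the first falsy value (0, which is int)

int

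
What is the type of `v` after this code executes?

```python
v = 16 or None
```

'or' returns first truthy value (16, int)

int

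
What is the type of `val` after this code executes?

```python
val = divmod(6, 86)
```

divmod() returns a tuple (quotient, remainder)

tuple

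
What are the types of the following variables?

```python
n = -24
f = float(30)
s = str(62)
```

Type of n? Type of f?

n is int; f is float

int, float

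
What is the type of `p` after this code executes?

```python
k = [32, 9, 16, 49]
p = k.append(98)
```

list.append() returns None (mutates in place)

NoneType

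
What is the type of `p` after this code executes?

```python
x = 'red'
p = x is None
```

'is' comparison returns bool

bool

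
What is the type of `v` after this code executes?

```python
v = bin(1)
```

bin() returns str representation

str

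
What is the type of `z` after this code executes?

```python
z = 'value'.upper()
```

str.upper() returns str

str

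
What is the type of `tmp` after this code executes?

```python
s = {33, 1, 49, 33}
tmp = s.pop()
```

Popping from a set of ints returns int

int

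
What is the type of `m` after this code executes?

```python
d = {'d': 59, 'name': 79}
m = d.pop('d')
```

dict.pop() returns the value (int)

int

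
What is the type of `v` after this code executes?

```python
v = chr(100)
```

chr() returns str (single character)

str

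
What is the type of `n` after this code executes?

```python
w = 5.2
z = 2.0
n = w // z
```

float // float returns float (floor division preserves float type)

float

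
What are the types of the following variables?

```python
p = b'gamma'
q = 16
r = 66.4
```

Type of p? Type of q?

p is bytes; q is int

bytes, int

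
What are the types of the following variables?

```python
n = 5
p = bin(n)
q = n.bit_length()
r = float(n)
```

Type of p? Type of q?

bin() returns str; int.bit_length() returns int

str, int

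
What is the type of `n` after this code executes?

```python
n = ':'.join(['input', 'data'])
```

str.join() returns str

str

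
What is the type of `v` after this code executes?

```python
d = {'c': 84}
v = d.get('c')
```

dict.get() returns the value (int) when key is found

int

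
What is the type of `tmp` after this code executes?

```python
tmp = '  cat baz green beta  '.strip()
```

str.strip() returns str

str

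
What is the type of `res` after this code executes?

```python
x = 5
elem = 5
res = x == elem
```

Equality comparison returns bool

bool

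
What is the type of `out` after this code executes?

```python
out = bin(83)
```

bin() returns str representation

str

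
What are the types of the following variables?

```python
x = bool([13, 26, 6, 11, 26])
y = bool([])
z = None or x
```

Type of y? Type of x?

bool() returns bool; bool() returns bool

bool, bool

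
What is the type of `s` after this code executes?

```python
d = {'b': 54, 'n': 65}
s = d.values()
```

.values() returns a dict_values view object

dict_values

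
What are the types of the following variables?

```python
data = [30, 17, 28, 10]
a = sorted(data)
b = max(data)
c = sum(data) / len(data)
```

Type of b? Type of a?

max of ints returns int; sorted() returns list

int, list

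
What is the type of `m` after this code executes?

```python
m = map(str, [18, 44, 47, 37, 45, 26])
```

map() returns a map iterator object

map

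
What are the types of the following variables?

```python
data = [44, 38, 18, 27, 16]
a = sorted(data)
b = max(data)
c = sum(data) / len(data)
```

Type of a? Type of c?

sorted() returns list; int / int returns float

list, float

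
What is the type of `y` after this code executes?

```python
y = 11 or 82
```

'or' returns the first truthy value (11, which is int)

int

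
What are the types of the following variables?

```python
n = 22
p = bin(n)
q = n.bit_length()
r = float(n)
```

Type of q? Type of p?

int.bit_length() returns int; bin() returns str

int, str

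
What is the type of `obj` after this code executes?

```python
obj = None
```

None has type NoneType

NoneType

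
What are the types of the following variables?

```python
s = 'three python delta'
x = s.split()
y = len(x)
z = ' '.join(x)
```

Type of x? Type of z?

str.split() returns list; str.join() returns str

list, str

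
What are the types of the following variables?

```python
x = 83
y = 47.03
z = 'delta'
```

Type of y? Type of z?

y is float; z is str

float, str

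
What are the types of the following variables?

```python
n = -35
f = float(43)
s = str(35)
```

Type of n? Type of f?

n is int; f is float

int, float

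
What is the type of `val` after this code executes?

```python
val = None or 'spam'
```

'or' with None returns the other value ('spam', str)

str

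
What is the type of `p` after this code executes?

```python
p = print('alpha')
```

print() returns None

NoneType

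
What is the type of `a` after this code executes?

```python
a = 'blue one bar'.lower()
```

str.lower() returns str

str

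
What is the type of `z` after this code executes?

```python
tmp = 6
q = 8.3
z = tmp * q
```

int * float returns float (6 * 8.3 = 49.8)

float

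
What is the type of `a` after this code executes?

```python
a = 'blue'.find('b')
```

str.find() returns int (index, or -1)

int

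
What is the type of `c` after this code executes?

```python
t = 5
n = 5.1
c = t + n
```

int + float returns float (5 + 5.1 = 10.1)

float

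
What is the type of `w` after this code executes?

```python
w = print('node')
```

print() returns None

NoneType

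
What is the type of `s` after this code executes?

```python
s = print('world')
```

print() returns None

NoneType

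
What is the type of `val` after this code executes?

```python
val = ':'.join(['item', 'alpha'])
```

str.join() returns str

str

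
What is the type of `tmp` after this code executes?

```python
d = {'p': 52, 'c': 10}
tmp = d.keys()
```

.keys() returns a dict_keys view object

dict_keys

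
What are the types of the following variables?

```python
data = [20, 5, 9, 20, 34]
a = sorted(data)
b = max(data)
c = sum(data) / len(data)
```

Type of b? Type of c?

max of ints returns int; int / int returns float

int, float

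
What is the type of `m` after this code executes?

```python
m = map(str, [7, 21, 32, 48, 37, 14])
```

map() returns a map iterator object

map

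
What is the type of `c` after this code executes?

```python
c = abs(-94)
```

abs() of int returns int

int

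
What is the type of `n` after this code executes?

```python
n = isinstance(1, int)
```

isinstance() returns bool

bool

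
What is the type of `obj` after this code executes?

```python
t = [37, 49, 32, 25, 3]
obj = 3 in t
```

'in' operator returns bool

bool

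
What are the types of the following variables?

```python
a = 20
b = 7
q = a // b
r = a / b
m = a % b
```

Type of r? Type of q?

int / int returns float; int // int returns int

float, int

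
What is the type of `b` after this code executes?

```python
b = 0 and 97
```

'and' returns the first falsy value (0, which is int)

int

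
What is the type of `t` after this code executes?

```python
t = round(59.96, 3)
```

round() with ndigits arg returns float

float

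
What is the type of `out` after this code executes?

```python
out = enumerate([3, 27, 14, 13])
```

enumerate() returns an enumerate iterator object

enumerate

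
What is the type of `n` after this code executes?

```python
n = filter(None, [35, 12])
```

filter() returns a filter iterator object

filter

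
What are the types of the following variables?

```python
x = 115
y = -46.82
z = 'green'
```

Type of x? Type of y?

x is int; y is float

int, float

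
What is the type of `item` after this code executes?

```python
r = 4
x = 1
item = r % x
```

int % int returns int (4 % 1 = 0)

int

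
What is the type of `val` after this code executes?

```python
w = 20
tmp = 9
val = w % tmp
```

int % int returns int (20 % 9 = 2)

int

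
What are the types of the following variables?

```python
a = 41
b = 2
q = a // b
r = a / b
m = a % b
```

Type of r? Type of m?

int / int returns float; int % int returns int

float, int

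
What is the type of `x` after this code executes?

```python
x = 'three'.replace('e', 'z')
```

str.replace() returns str

str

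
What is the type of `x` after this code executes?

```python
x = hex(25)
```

hex() returns str representation

str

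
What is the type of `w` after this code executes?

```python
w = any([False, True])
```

any() returns bool

bool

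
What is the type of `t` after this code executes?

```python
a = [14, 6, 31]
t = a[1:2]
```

Slicing a list always returns a list

list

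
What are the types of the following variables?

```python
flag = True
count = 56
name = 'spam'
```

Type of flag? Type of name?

flag is bool; name is str

bool, str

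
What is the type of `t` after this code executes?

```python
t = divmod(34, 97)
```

divmod() returns a tuple (quotient, remainder)

tuple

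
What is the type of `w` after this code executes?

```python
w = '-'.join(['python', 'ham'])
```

str.join() returns str

str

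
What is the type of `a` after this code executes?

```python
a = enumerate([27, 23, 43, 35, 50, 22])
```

enumerate() returns an enumerate iterator object

enumerate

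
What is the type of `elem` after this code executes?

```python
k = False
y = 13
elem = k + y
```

bool + int returns int (False is 0, so 0 + 13 = 13)

int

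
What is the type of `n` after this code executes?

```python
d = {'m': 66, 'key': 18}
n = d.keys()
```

.keys() returns a dict_keys view object

dict_keys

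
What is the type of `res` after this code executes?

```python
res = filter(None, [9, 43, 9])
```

filter() returns a filter iterator object

filter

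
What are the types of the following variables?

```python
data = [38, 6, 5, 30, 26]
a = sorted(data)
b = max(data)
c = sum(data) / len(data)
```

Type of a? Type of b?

sorted() returns list; max of ints returns int

list, int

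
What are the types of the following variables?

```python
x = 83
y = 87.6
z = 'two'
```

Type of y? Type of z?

y is float; z is str

float, str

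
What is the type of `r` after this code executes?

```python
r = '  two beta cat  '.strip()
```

str.strip() returns str

str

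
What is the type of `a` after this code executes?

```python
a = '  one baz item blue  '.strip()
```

str.strip() returns str

str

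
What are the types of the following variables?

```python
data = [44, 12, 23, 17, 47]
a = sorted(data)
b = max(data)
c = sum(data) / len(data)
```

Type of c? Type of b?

int / int returns float; max of ints returns int

float, int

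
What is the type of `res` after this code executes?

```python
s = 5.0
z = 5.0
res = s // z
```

float // float returns float (floor division preserves float type)

float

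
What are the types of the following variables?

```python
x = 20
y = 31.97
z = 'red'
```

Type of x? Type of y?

x is int; y is float

int, float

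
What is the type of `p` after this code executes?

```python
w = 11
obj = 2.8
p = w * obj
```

int * float returns float (11 * 2.8 = 30.8)

float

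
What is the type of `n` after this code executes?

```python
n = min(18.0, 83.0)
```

min() of floats returns float

float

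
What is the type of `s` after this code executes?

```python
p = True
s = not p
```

'not' always returns bool

bool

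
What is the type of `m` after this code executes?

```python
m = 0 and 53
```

'and' returns the first falsy value (0, which is int)

int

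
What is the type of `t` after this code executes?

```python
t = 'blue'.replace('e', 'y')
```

str.replace() returns str

str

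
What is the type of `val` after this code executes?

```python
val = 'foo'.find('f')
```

str.find() returns int (index, or -1)

int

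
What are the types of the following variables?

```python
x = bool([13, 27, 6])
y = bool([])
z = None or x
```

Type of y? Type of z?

bool() returns bool; None or <bool> returns the bool

bool, bool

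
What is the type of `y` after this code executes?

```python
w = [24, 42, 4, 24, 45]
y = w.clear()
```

list.clear() returns None

NoneType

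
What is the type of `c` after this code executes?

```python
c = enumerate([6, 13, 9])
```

enumerate() returns an enumerate iterator object

enumerate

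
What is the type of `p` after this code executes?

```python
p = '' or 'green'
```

'or' returns first truthy value ('green', which is str)

str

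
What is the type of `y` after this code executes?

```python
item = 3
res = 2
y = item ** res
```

int ** positive int returns int (3 ** 2 = 9)

int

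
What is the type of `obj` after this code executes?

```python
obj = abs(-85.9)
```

abs() of float returns float

float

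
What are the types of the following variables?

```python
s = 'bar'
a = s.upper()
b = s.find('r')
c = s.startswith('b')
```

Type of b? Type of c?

str.find() returns int; str.startswith() returns bool

int, bool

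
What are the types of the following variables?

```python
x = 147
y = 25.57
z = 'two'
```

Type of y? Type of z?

y is float; z is str

float, str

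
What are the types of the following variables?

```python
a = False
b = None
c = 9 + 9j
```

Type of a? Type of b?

a is bool; b is NoneType

bool, NoneType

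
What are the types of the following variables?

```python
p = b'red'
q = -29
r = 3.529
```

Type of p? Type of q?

p is bytes; q is int

bytes, int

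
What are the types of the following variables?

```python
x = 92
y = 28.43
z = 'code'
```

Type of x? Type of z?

x is int; z is str

int, str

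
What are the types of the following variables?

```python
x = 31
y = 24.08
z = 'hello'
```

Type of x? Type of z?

x is int; z is str

int, str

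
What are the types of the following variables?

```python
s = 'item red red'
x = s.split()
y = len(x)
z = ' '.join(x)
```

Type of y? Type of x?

len() returns int; str.split() returns list

int, list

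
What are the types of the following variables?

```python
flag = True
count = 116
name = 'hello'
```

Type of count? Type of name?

count is int; name is str

int, str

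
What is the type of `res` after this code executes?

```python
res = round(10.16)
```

round() with no ndigits arg returns int

int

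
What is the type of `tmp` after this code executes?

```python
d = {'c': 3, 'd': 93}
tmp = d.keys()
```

.keys() returns a dict_keys view object

dict_keys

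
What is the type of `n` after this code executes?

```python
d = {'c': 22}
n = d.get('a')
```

dict.get() returns None when key 'a' is not found and no default given

NoneType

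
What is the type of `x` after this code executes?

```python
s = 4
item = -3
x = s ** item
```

int ** negative int returns float

float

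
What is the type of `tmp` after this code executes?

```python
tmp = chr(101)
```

chr() returns str (single character)

str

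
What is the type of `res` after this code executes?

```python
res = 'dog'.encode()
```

str.encode() returns bytes

bytes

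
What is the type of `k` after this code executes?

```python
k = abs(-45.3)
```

abs() of float returns float

float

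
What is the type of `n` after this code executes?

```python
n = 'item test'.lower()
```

str.lower() returns str

str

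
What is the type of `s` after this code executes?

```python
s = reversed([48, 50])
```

reversed() on a list returns a list_reverseiterator

list_reverseiterator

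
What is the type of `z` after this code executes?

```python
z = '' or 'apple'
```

'or' returns first truthy value ('apple', which is str)

str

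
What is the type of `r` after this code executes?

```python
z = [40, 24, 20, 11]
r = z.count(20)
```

list.count() returns int

int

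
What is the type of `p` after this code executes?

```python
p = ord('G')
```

ord() returns int (Unicode code point)

int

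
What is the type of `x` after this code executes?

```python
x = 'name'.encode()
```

str.encode() returns bytes

bytes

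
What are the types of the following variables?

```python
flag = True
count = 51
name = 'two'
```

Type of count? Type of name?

count is int; name is str

int, str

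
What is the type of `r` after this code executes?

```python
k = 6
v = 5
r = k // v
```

int // int returns int (6 // 5 = 1)

int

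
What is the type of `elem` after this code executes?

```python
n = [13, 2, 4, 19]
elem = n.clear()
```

list.clear() returns None

NoneType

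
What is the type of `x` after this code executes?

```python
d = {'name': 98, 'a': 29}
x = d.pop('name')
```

dict.pop() returns the value (int)

int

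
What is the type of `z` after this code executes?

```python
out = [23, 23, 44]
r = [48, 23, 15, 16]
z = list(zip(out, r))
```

list(zip(...)) returns a list of tuples

list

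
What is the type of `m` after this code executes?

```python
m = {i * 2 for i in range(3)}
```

A set comprehension {expr for x in iterable} produces a set

set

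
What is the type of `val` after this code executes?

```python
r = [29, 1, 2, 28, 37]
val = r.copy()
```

list.copy() returns list

list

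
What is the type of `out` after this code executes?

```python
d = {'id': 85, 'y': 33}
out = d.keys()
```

.keys() returns a dict_keys view object

dict_keys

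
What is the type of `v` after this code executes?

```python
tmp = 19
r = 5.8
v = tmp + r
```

int + float returns float (19 + 5.8 = 24.8)

float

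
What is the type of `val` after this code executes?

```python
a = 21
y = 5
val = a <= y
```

Comparison operators return bool

bool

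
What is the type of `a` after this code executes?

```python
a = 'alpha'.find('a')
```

str.find() returns int (index, or -1)

int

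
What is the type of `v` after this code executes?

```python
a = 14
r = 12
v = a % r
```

int % int returns int (14 % 12 = 2)

int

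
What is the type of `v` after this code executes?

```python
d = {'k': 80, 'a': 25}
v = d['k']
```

Accessing dict[str, int] with key 'k' returns int value 80

int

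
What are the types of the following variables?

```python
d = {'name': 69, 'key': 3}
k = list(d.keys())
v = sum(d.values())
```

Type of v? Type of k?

sum of int values returns int; list(...) returns list

int, list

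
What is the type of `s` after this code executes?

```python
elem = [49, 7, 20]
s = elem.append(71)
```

list.append() returns None (mutates in place)

NoneType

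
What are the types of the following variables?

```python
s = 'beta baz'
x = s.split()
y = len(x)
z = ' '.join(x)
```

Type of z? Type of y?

str.join() returns str; len() returns int

str, int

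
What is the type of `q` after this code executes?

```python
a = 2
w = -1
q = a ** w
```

int ** negative int returns float

float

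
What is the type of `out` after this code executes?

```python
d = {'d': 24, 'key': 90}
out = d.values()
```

.values() returns a dict_values view object

dict_values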